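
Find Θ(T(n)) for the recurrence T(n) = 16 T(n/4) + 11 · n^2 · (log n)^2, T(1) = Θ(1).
T(n) = Θ(n^2 · (log n)^3)

Here log_4 16 = 2 and f(n) = 11 · n^2 · (log n)^2 = Θ(n^(log_4 16) · (log n)^2). This is the extended Case 2 of the master theorem (f matches the critical exponent up to log factors), giving T(n) = Θ(n^(log_4 16) · (log n)^(2+1)) = Θ(n^2 · (log n)^3).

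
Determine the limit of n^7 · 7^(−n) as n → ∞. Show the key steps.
lim = 0

Exponentials with base > 1 dominate every fixed polynomial: for any fixed c, n^c / 7^n → 0 as n → ∞ (e.g. by the ratio test, or by writing 7^n = e^(n ln 7) and noting e^(n ln 7) / n^c → ∞). Hence n^7 · 7^(−n) = n^7 / 7^n → 0.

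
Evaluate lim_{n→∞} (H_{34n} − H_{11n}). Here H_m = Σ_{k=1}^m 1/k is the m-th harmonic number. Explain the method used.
lim = ln(34/11)

Euler-Maclaurin gives H_m = ln m + γ + 1/(2m) + O(1/m^2). The γ and O(1/m) terms cancel in the difference:
  H_{34n} − H_{11n} = ln(34n) − ln(11n) + O(1/n) = ln(34/11) + O(1/n).
Hence the limit is ln(34/11).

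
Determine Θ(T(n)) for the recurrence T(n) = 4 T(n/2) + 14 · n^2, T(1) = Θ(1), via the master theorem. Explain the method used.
T(n) = Θ(n^2 log n)

log_2 4 = 2, and f(n) = 14 · n^2 = Θ(n^(log_2 4)). This is Case 2 of the master theorem: T(n) = Θ(f(n) · log n) = Θ(n^2 log n).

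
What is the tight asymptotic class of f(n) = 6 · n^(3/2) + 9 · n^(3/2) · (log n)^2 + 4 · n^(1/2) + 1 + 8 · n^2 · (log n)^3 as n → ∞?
f(n) ∈ Θ(n^2 · (log n)^3)

Compare the terms by growth order. For large n, n^a · (log n)^b dominates n^a' · (log n)^b' iff a > a', or (a = a' and b > b'). Ranking the 5 terms shows the dominant one is 8 · n^2 · (log n)^3. Hence f(n) ∈ Θ(n^2 · (log n)^3).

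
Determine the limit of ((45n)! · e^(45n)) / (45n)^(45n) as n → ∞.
lim = ∞

Stirling: (45n)! ~ sqrt(2π·45n) · (45n/e)^(45n). Hence
  (45n)! · e^(45n) / (45n)^(45n) ~ sqrt(2π·45n) = sqrt(2π·45) · sqrt(n) → ∞.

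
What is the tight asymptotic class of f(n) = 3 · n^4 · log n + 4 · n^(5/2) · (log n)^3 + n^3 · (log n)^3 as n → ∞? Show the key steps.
f(n) ∈ Θ(n^4 · log n)

Compare the terms by growth order. For large n, n^a · (log n)^b dominates n^a' · (log n)^b' iff a > a', or (a = a' and b > b'). Ranking the 3 terms shows the dominant one is 3 · n^4 · log n. Hence f(n) ∈ Θ(n^4 · log n).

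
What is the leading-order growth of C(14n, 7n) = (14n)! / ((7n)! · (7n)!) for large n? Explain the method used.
C(14n, 7n) ~ (4)^(7n) · sqrt(1/(π·7n))

Write N = 7n. Apply Stirling to each factorial:
  (2N)! ~ sqrt(2π·2N) · (2N/e)^(2N),
  N! ~ sqrt(2π N) · (N/e)^N,
  (1N)! ~ sqrt(2π·1N) · (1N/e)^(1N).
The exponential factors combine to (2N)^(2N) / (N^N · (1N)^(1N)) = 2^(2N)/1^(1N) = (2^2/1^1)^N = (4)^N.
The square-root prefactors combine to sqrt(2π·2N) / (sqrt(2π N)·sqrt(2π·1N)) = sqrt(2 / (2π·1·N)) = sqrt(1/(π·7n)).
Substituting N = 7n: C(14n, 7n) ~ (4)^(7n) · sqrt(1/(π·7n)).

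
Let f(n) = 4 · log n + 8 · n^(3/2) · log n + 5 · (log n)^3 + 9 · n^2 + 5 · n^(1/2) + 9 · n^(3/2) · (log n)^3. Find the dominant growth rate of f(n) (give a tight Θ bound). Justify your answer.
f(n) ∈ Θ(n^2)

Compare the terms by growth order. For large n, n^a · (log n)^b dominates n^a' · (log n)^b' iff a > a', or (a = a' and b > b'). Ranking the 6 terms shows the dominant one is 9 · n^2. Hence f(n) ∈ Θ(n^2).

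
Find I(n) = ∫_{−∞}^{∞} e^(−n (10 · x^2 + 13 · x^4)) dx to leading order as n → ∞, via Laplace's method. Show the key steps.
I(n) ~ sqrt(π/(10n))

φ(x) = 10 · x^2 + 13 · x^4 has its unique global minimum at x* = 0 (since φ'(x) = 20x + 52x^3 = 0 only at x = 0 for real x with both coefficients positive, and φ → ∞ as |x| → ∞). At x* = 0, φ(0) = 0 and φ''(0) = 20. Laplace's method then gives
  I(n) ~ sqrt(2π / (n · φ''(0))) · e^(−n φ(0)) = sqrt(2π / (20n)) = sqrt(π/(10n)).
The 13 · x^4 term contributes only at subleading order (an O(1/n) relative correction).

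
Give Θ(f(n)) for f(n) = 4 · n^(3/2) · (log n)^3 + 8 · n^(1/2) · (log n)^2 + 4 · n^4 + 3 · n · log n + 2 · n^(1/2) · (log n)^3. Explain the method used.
f(n) ∈ Θ(n^4)

Compare the terms by growth order. For large n, n^a · (log n)^b dominates n^a' · (log n)^b' iff a > a', or (a = a' and b > b'). Ranking the 5 terms shows the dominant one is 4 · n^4. Hence f(n) ∈ Θ(n^4).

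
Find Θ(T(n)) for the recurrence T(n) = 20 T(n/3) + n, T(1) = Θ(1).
T(n) = Θ(n^(log_3 20))

Master theorem: compare f(n) = n to n^(log_3 20) where log_3 20 ≈ 2.727. Since 1 < log_3 20, we have f(n) = O(n^(log_3 20 − ε)) for some ε > 0 — Case 1. Hence T(n) = Θ(n^(log_3 20)).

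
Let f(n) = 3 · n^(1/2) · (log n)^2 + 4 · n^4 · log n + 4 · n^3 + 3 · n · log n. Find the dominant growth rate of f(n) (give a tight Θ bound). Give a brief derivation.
f(n) ∈ Θ(n^4 · log n)

Compare the terms by growth order. For large n, n^a · (log n)^b dominates n^a' · (log n)^b' iff a > a', or (a = a' and b > b'). Ranking the 4 terms shows the dominant one is 4 · n^4 · log n. Hence f(n) ∈ Θ(n^4 · log n).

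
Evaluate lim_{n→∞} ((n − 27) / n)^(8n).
lim = e^(−216)

Rewrite as (1 − 27/n)^(8n). By the standard limit (1 + x/n)^n → e^x, we have (1 − 27/n)^n → e^(−27), and raising to the 8th power gives e^(−216).
More precisely, ln[(1 − 27/n)^(8n)] = 8n · ln(1 − 27/n) = 8n · (-27/n + O(1/n^2)) = -216 + O(1/n) → -216.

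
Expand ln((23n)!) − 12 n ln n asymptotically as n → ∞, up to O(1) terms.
ln((23n)!) − 12 n ln n = 11 n ln n + 23(ln 23 − 1) n + (1/2) ln(2π·23n) + O(1/n)

Stirling: ln((23n)!) = 23n ln(23n) − 23n + (1/2) ln(2π·23n) + O(1/n).
Expand 23n ln(23n) = 23n (ln n + ln 23) = 23n ln n + 23n ln 23.
Subtract 12n ln n: leading term is (23 − 12) n ln n = 11 n ln n. The next term is 23n ln 23 − 23n = 23(ln 23 − 1) n. Then the (1/2) ln(2π·23n) correction.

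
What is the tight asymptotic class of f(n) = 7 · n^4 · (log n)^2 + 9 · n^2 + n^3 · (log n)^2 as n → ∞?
f(n) ∈ Θ(n^4 · (log n)^2)

Compare the terms by growth order. For large n, n^a · (log n)^b dominates n^a' · (log n)^b' iff a > a', or (a = a' and b > b'). Ranking the 3 terms shows the dominant one is 7 · n^4 · (log n)^2. Hence f(n) ∈ Θ(n^4 · (log n)^2).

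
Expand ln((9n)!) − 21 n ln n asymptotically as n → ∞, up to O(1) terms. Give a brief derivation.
ln((9n)!) − 21 n ln n = −12 n ln n + 9(ln 9 − 1) n + (1/2) ln(2π·9n) + O(1/n)

Stirling: ln((9n)!) = 9n ln(9n) − 9n + (1/2) ln(2π·9n) + O(1/n).
Expand 9n ln(9n) = 9n (ln n + ln 9) = 9n ln n + 9n ln 9.
Subtract 21n ln n: leading term is (9 − 21) n ln n = −12 n ln n. The next term is 9n ln 9 − 9n = 9(ln 9 − 1) n. Then the (1/2) ln(2π·9n) correction.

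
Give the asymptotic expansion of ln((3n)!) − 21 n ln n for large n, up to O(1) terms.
ln((3n)!) − 21 n ln n = −18 n ln n + 3(ln 3 − 1) n + (1/2) ln(2π·3n) + O(1/n)

Stirling: ln((3n)!) = 3n ln(3n) − 3n + (1/2) ln(2π·3n) + O(1/n).
Expand 3n ln(3n) = 3n (ln n + ln 3) = 3n ln n + 3n ln 3.
Subtract 21n ln n: leading term is (3 − 21) n ln n = −18 n ln n. The next term is 3n ln 3 − 3n = 3(ln 3 − 1) n. Then the (1/2) ln(2π·3n) correction.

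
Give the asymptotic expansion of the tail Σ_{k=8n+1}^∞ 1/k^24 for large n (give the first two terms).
Σ_{k>8n} 1/k^24 = 1/(23 · (8n)^23) − 1/(2 · (8n)^24) + O(1/(8n)^25)

Compare to the integral: ∫_{8n}^∞ x^(−24) dx = [−x^(−23)/23]_{8n}^∞ = 1/((24−1)·(8n)^23). The Euler-Maclaurin correction adds −f(8n)/2 = −1/(2·(8n)^24). Euler-Maclaurin then gives
  Σ_{k>8n} 1/k^24 = ∫_{8n}^∞ dx/x^24 − 1/(2·(8n)^24) + O(1/(8n)^25).
(Equivalently this is ζ(24) − Σ_{k≤8n} 1/k^24.)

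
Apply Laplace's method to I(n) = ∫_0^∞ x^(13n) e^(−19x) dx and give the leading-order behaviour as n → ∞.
I(n) ~ (sqrt(2π·13n) / 19) · (13n/(19e))^(13n)

Write the integrand as exp(13n ln x − 19x) and set f(x) = 13n ln x − 19x. Then f'(x) = 13n/x − 19 = 0 at x* = 13n/19, and f''(x*) = −13n/x*^2 = −19^2/(13n). Laplace's method (interior maximum) gives
  I(n) ~ e^(f(x*)) · sqrt(2π / |f''(x*)|)
        = exp(13n ln(13n/19) − 13n) · sqrt(2π · 13n / 19^2)
        = (13n/19)^(13n) e^(−13n) · sqrt(2π·13n) / 19
        = (sqrt(2π·13n) / 19) · (13n/(19e))^(13n).
This matches Γ(13n+1)/19^(13n+1) with Stirling applied to Γ.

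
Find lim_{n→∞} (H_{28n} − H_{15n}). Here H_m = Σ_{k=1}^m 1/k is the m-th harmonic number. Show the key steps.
lim = ln(28/15)

Euler-Maclaurin gives H_m = ln m + γ + 1/(2m) + O(1/m^2). The γ and O(1/m) terms cancel in the difference:
  H_{28n} − H_{15n} = ln(28n) − ln(15n) + O(1/n) = ln(28/15) + O(1/n).
Hence the limit is ln(28/15).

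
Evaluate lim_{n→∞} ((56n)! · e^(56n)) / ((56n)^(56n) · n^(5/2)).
lim = 0

Stirling: (56n)! ~ sqrt(2π·56n) · (56n/e)^(56n). Hence
  (56n)! · e^(56n) / (56n)^(56n) ~ sqrt(2π·56n).
Dividing by n^(5/2): sqrt(2π·56n) / n^(5/2) = sqrt(2π·56) · n^((1−5)/2), so the expression behaves like sqrt(2π·56) · n^((1−5)/2) → 0.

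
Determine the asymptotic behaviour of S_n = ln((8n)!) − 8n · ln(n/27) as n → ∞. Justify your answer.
S_n ~ 8n · (ln 216 − 1) + O(ln n)

Stirling: ln((8n)!) = 8n ln(8n) − 8n + O(ln n).
  S_n = 8n ln(8n) − 8n − 8n ln(n/27) + O(ln n)
      = 8n ln(8n) − 8n ln n + 8n ln 27 − 8n + O(ln n)
      = 8n ln 8 + 8n ln 27 − 8n + O(ln n)
      = 8n (ln 216 − 1) + O(ln n).
Numerically ln(216) − 1 ≈ 4.3753.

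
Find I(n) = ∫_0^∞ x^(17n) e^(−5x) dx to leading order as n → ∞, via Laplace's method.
I(n) ~ (sqrt(2π·17n) / 5) · (17n/(5e))^(17n)

Write the integrand as exp(17n ln x − 5x) and set f(x) = 17n ln x − 5x. Then f'(x) = 17n/x − 5 = 0 at x* = 17n/5, and f''(x*) = −17n/x*^2 = −5^2/(17n). Laplace's method (interior maximum) gives
  I(n) ~ e^(f(x*)) · sqrt(2π / |f''(x*)|)
        = exp(17n ln(17n/5) − 17n) · sqrt(2π · 17n / 5^2)
        = (17n/5)^(17n) e^(−17n) · sqrt(2π·17n) / 5
        = (sqrt(2π·17n) / 5) · (17n/(5e))^(17n).
This matches Γ(17n+1)/5^(17n+1) with Stirling applied to Γ.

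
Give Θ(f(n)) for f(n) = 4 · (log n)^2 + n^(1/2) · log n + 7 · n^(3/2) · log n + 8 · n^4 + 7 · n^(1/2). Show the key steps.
f(n) ∈ Θ(n^4)

Compare the terms by growth order. For large n, n^a · (log n)^b dominates n^a' · (log n)^b' iff a > a', or (a = a' and b > b'). Ranking the 5 terms shows the dominant one is 8 · n^4. Hence f(n) ∈ Θ(n^4).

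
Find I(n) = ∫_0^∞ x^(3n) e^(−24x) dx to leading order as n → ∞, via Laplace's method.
I(n) ~ (sqrt(2π·3n) / 24) · (3n/(24e))^(3n)

Write the integrand as exp(3n ln x − 24x) and set f(x) = 3n ln x − 24x. Then f'(x) = 3n/x − 24 = 0 at x* = 3n/24, and f''(x*) = −3n/x*^2 = −24^2/(3n). Laplace's method (interior maximum) gives
  I(n) ~ e^(f(x*)) · sqrt(2π / |f''(x*)|)
        = exp(3n ln(3n/24) − 3n) · sqrt(2π · 3n / 24^2)
        = (3n/24)^(3n) e^(−3n) · sqrt(2π·3n) / 24
        = (sqrt(2π·3n) / 24) · (3n/(24e))^(3n).
This matches Γ(3n+1)/24^(3n+1) with Stirling applied to Γ.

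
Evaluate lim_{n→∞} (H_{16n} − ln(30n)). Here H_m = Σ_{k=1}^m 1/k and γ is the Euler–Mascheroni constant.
lim = ln(8/15) + γ

By Euler-Maclaurin, H_m = ln m + γ + O(1/m). So
  H_{16n} − ln(30n) = ln(16n) + γ − ln(30n) + O(1/n)
                       = ln(16/30) + γ + O(1/n).
Hence the limit is ln(16/30) + γ (= ln(8/15)).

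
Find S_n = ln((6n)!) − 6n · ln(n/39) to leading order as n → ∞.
S_n ~ 6n · (ln 234 − 1) + O(ln n)

Stirling: ln((6n)!) = 6n ln(6n) − 6n + O(ln n).
  S_n = 6n ln(6n) − 6n − 6n ln(n/39) + O(ln n)
      = 6n ln(6n) − 6n ln n + 6n ln 39 − 6n + O(ln n)
      = 6n ln 6 + 6n ln 39 − 6n + O(ln n)
      = 6n (ln 234 − 1) + O(ln n).
Numerically ln(234) − 1 ≈ 4.4553.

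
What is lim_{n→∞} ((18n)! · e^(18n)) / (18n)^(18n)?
lim = ∞

Stirling: (18n)! ~ sqrt(2π·18n) · (18n/e)^(18n). Hence
  (18n)! · e^(18n) / (18n)^(18n) ~ sqrt(2π·18n) = sqrt(2π·18) · sqrt(n) → ∞.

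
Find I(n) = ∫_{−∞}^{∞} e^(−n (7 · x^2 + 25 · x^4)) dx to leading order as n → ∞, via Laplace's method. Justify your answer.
I(n) ~ sqrt(π/(7n))

φ(x) = 7 · x^2 + 25 · x^4 has its unique global minimum at x* = 0 (since φ'(x) = 14x + 100x^3 = 0 only at x = 0 for real x with both coefficients positive, and φ → ∞ as |x| → ∞). At x* = 0, φ(0) = 0 and φ''(0) = 14. Laplace's method then gives
  I(n) ~ sqrt(2π / (n · φ''(0))) · e^(−n φ(0)) = sqrt(2π / (14n)) = sqrt(π/(7n)).
The 25 · x^4 term contributes only at subleading order (an O(1/n) relative correction).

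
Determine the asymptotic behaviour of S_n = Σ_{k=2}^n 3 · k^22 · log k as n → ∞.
S_n ~ 3 · n^23 log n / 23 − 3 · n^23 / 529

By integral comparison, S_n = ∫_1^n 3 · x^22 · log x dx + O(n^22 · log n). For the integral, ∫ x^22 log x dx = n^23 log n / 23 − n^23/529 (integration by parts). Hence S_n ~ 3 · n^23 log n / 23 − 3 · n^23 / 529.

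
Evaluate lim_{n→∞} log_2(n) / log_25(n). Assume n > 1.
lim = ln(25) / ln(2) = log_2(25)

Change of base: log_2(n) = ln n / ln 2 and log_25(n) = ln n / ln 25. The ratio is (ln n / ln 2) · (ln 25 / ln n) = ln 25 / ln 2, a constant independent of n. So the limit is ln 25 / ln 2 = log_2(25).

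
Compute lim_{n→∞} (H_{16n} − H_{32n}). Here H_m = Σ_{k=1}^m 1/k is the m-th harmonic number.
lim = ln(16/32) = −ln 2

Euler-Maclaurin gives H_m = ln m + γ + 1/(2m) + O(1/m^2). The γ and O(1/m) terms cancel in the difference:
  H_{16n} − H_{32n} = ln(16n) − ln(32n) + O(1/n) = ln(16/32) + O(1/n).
Hence the limit is ln(16/32) = −ln 2.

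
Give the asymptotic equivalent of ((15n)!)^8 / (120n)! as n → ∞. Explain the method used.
((15n)!)^8/(120n)! ~ ((2π·15n)^(7/2) / sqrt(8)) · 8^(−8·15n)  →  0

Write N = 15n. Stirling: N! ~ sqrt(2π N)(N/e)^N and (8N)! ~ sqrt(2π·8N)·(8N/e)^(8N).
  (N!)^8/(8N)! ~ (2π N)^(8/2) (N/e)^(8N) / [sqrt(2π·8N) (8N/e)^(8N)]
     = (2π N)^(8/2) / sqrt(2π·8N) · (N/(8N))^(8N)
     = (2π N)^((8−1)/2) / sqrt(8) · 8^(−8N).
Since 8^8 > 1, the factor 8^(−8N) decays exponentially, so the ratio → 0. Substituting N = 15n gives the stated form.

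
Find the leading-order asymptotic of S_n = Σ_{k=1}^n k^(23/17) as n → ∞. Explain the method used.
S_n ~ (17/40) · n^(40/17)

Integral comparison: Σ_{k=1}^n k^(23/17) = ∫_0^n x^(23/17) dx + O(n^(23/17)). The integral is n^(1 + 23/17) / (1 + 23/17) = n^((23+17)/17) / ((23+17)/17) = (17/40) · n^(40/17).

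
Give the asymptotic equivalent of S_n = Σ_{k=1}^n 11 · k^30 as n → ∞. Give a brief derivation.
S_n ~ 11 · n^31 / 31

By integral comparison (Euler-Maclaurin), Σ_{k=1}^n 11 · k^30 = 11 · ∫_0^n x^30 dx + O(n^30) = 11 · n^31/31 + O(n^30). (Equivalently, Faulhaber's formula gives the same leading term.)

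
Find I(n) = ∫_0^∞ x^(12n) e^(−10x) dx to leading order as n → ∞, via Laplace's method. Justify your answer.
I(n) ~ (sqrt(2π·12n) / 10) · (12n/(10e))^(12n)

Write the integrand as exp(12n ln x − 10x) and set f(x) = 12n ln x − 10x. Then f'(x) = 12n/x − 10 = 0 at x* = 12n/10, and f''(x*) = −12n/x*^2 = −10^2/(12n). Laplace's method (interior maximum) gives
  I(n) ~ e^(f(x*)) · sqrt(2π / |f''(x*)|)
        = exp(12n ln(12n/10) − 12n) · sqrt(2π · 12n / 10^2)
        = (12n/10)^(12n) e^(−12n) · sqrt(2π·12n) / 10
        = (sqrt(2π·12n) / 10) · (12n/(10e))^(12n).
This matches Γ(12n+1)/10^(12n+1) with Stirling applied to Γ.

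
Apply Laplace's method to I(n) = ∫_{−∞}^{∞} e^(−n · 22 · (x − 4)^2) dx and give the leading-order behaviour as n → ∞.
I(n) = sqrt(π/(22n))

Here φ(x) = 22 · (x − 4)^2 has its unique minimum at x* = 4 with φ(x*) = 0 and φ''(x*) = 44. Laplace's method gives
  I(n) ~ e^(−n φ(x*)) · sqrt(2π / (n · φ''(x*))) = sqrt(2π / (44n)) = sqrt(π/(22n)).
This is exact: substituting u = (x − 4)·sqrt(22n) gives I(n) = (1/sqrt(22n)) ∫_{−∞}^{∞} e^(−u^2) du = sqrt(π/(22n)).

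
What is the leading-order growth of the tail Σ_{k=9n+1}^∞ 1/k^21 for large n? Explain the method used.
Σ_{k>9n} 1/k^21 ~ 1/(20 · (9n)^20)

Compare to the integral: ∫_{9n}^∞ x^(−21) dx = [−x^(−20)/20]_{9n}^∞ = 1/((21−1)·(9n)^20). Euler-Maclaurin then gives
  Σ_{k>9n} 1/k^21 = ∫_{9n}^∞ dx/x^21 − 1/(2·(9n)^21) + O(1/(9n)^22).
(Equivalently this is ζ(21) − Σ_{k≤9n} 1/k^21.)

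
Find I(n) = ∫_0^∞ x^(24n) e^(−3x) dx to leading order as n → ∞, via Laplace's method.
I(n) ~ (sqrt(2π·24n) / 3) · (24n/(3e))^(24n)

Write the integrand as exp(24n ln x − 3x) and set f(x) = 24n ln x − 3x. Then f'(x) = 24n/x − 3 = 0 at x* = 24n/3, and f''(x*) = −24n/x*^2 = −3^2/(24n). Laplace's method (interior maximum) gives
  I(n) ~ e^(f(x*)) · sqrt(2π / |f''(x*)|)
        = exp(24n ln(24n/3) − 24n) · sqrt(2π · 24n / 3^2)
        = (24n/3)^(24n) e^(−24n) · sqrt(2π·24n) / 3
        = (sqrt(2π·24n) / 3) · (24n/(3e))^(24n).
This matches Γ(24n+1)/3^(24n+1) with Stirling applied to Γ.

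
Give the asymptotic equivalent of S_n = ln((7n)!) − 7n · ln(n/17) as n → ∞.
S_n ~ 7n · (ln 119 − 1) + O(ln n)

Stirling: ln((7n)!) = 7n ln(7n) − 7n + O(ln n).
  S_n = 7n ln(7n) − 7n − 7n ln(n/17) + O(ln n)
      = 7n ln(7n) − 7n ln n + 7n ln 17 − 7n + O(ln n)
      = 7n ln 7 + 7n ln 17 − 7n + O(ln n)
      = 7n (ln 119 − 1) + O(ln n).
Numerically ln(119) − 1 ≈ 3.7791.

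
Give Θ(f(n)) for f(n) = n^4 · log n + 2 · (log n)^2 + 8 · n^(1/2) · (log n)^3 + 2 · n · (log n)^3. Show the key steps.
f(n) ∈ Θ(n^4 · log n)

Compare the terms by growth order. For large n, n^a · (log n)^b dominates n^a' · (log n)^b' iff a > a', or (a = a' and b > b'). Ranking the 4 terms shows the dominant one is n^4 · log n. Hence f(n) ∈ Θ(n^4 · log n).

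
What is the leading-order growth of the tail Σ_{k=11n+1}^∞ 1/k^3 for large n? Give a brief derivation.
Σ_{k>11n} 1/k^3 ~ 1/(2 · (11n)^2)

Compare to the integral: ∫_{11n}^∞ x^(−3) dx = [−x^(−2)/2]_{11n}^∞ = 1/((3−1)·(11n)^2). Euler-Maclaurin then gives
  Σ_{k>11n} 1/k^3 = ∫_{11n}^∞ dx/x^3 − 1/(2·(11n)^3) + O(1/(11n)^4).
(Equivalently this is ζ(3) − Σ_{k≤11n} 1/k^3.)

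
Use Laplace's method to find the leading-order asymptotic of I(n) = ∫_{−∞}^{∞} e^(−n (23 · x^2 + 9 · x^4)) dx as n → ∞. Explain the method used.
I(n) ~ sqrt(π/(23n))

φ(x) = 23 · x^2 + 9 · x^4 has its unique global minimum at x* = 0 (since φ'(x) = 46x + 36x^3 = 0 only at x = 0 for real x with both coefficients positive, and φ → ∞ as |x| → ∞). At x* = 0, φ(0) = 0 and φ''(0) = 46. Laplace's method then gives
  I(n) ~ sqrt(2π / (n · φ''(0))) · e^(−n φ(0)) = sqrt(2π / (46n)) = sqrt(π/(23n)).
The 9 · x^4 term contributes only at subleading order (an O(1/n) relative correction).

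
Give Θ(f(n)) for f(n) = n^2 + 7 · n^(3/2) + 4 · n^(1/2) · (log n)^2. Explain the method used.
f(n) ∈ Θ(n^2)

Compare the terms by growth order. For large n, n^a · (log n)^b dominates n^a' · (log n)^b' iff a > a', or (a = a' and b > b'). Ranking the 3 terms shows the dominant one is n^2. Hence f(n) ∈ Θ(n^2).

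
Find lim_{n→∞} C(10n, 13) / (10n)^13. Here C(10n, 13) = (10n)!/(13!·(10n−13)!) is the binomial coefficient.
lim = 1/13! = 1/6227020800

With N = 10n → ∞: C(N, 13) / N^13 = [N(N−1)…(N−12)] / (13! · N^13) = (1/13!) · 1 · (1 − 1/(10n)) · … · (1 − 12/(10n)). Each factor → 1 as N → ∞, so the limit is 1/13! = 1/6227020800.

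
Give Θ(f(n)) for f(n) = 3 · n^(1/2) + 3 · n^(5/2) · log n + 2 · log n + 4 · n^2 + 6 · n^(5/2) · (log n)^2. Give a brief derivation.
f(n) ∈ Θ(n^(5/2) · (log n)^2)

Compare the terms by growth order. For large n, n^a · (log n)^b dominates n^a' · (log n)^b' iff a > a', or (a = a' and b > b'). Ranking the 5 terms shows the dominant one is 6 · n^(5/2) · (log n)^2. Hence f(n) ∈ Θ(n^(5/2) · (log n)^2).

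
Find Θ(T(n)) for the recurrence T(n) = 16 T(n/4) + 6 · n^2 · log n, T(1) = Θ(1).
T(n) = Θ(n^2 · (log n)^2)

Here log_4 16 = 2 and f(n) = 6 · n^2 · log n = Θ(n^(log_4 16) · (log n)^1). This is the extended Case 2 of the master theorem (f matches the critical exponent up to log factors), giving T(n) = Θ(n^(log_4 16) · (log n)^(1+1)) = Θ(n^2 · (log n)^2).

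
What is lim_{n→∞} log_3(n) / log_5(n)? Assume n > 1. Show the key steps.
lim = ln(5) / ln(3) = log_3(5)

Change of base: log_3(n) = ln n / ln 3 and log_5(n) = ln n / ln 5. The ratio is (ln n / ln 3) · (ln 5 / ln n) = ln 5 / ln 3, a constant independent of n. So the limit is ln 5 / ln 3 = log_3(5).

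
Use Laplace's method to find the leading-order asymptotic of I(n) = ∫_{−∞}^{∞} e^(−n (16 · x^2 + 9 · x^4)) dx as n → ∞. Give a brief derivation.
I(n) ~ sqrt(π/(16n))

φ(x) = 16 · x^2 + 9 · x^4 has its unique global minimum at x* = 0 (since φ'(x) = 32x + 36x^3 = 0 only at x = 0 for real x with both coefficients positive, and φ → ∞ as |x| → ∞). At x* = 0, φ(0) = 0 and φ''(0) = 32. Laplace's method then gives
  I(n) ~ sqrt(2π / (n · φ''(0))) · e^(−n φ(0)) = sqrt(2π / (32n)) = sqrt(π/(16n)).
The 9 · x^4 term contributes only at subleading order (an O(1/n) relative correction).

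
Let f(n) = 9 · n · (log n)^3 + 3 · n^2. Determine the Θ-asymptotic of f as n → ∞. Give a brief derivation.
f(n) ∈ Θ(n^2)

Compare the terms by growth order. For large n, n^a · (log n)^b dominates n^a' · (log n)^b' iff a > a', or (a = a' and b > b'). Ranking the 2 terms shows the dominant one is 3 · n^2. Hence f(n) ∈ Θ(n^2).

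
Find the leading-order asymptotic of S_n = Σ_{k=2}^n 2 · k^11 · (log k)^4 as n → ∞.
S_n ~ n^12 · (log n)^4 / 6

By integral comparison, S_n = ∫_1^n 2 · x^11 · (log x)^4 dx + O(n^11 · (log n)^4). For the integral, the leading term of ∫_1^n x^11 (log x)^4 dx is n^12/12 · (log n)^4 (by repeated integration by parts; each step lowers the log-exponent and produces a relatively O(1/log n) correction). Hence S_n ~ n^12 · (log n)^4 / 6.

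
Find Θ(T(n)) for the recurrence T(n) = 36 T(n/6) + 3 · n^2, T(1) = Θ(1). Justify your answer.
T(n) = Θ(n^2 log n)

log_6 36 = 2, and f(n) = 3 · n^2 = Θ(n^(log_6 36)). This is Case 2 of the master theorem: T(n) = Θ(f(n) · log n) = Θ(n^2 log n).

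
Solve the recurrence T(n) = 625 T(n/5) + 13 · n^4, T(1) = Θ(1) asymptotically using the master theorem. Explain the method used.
T(n) = Θ(n^4 log n)

log_5 625 = 4, and f(n) = 13 · n^4 = Θ(n^(log_5 625)). This is Case 2 of the master theorem: T(n) = Θ(f(n) · log n) = Θ(n^4 log n).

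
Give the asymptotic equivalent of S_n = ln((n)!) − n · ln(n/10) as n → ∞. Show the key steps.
S_n ~ n · (ln 10 − 1) + O(ln n)

Stirling: ln((n)!) = n ln(n) − n + O(ln n).
  S_n = n ln(n) − n − n ln(n/10) + O(ln n)
      = n ln(n) − n ln n + n ln 10 − n + O(ln n)
      = n ln 10 − n + O(ln n)
      = n (ln 10 − 1) + O(ln n).
Numerically ln(10) − 1 ≈ 1.3026.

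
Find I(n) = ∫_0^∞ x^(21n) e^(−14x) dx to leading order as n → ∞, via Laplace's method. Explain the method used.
I(n) ~ (sqrt(2π·21n) / 14) · (21n/(14e))^(21n)

Write the integrand as exp(21n ln x − 14x) and set f(x) = 21n ln x − 14x. Then f'(x) = 21n/x − 14 = 0 at x* = 21n/14, and f''(x*) = −21n/x*^2 = −14^2/(21n). Laplace's method (interior maximum) gives
  I(n) ~ e^(f(x*)) · sqrt(2π / |f''(x*)|)
        = exp(21n ln(21n/14) − 21n) · sqrt(2π · 21n / 14^2)
        = (21n/14)^(21n) e^(−21n) · sqrt(2π·21n) / 14
        = (sqrt(2π·21n) / 14) · (21n/(14e))^(21n).
This matches Γ(21n+1)/14^(21n+1) with Stirling applied to Γ.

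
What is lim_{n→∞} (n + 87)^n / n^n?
lim = e^87

Rewrite as (1 + 87/n)^(n). By the standard limit (1 + x/n)^n → e^x, we have (1 + 87/n)^n → e^87, and raising to the 1st power gives e^87.
More precisely, ln[(1 + 87/n)^(n)] = n · ln(1 + 87/n) = n · (87/n + O(1/n^2)) = 87 + O(1/n) → 87.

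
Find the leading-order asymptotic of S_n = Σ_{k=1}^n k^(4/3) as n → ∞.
S_n ~ (3/7) · n^(7/3)

Integral comparison: Σ_{k=1}^n k^(4/3) = ∫_0^n x^(4/3) dx + O(n^(4/3)). The integral is n^(1 + 4/3) / (1 + 4/3) = n^((4+3)/3) / ((4+3)/3) = (3/7) · n^(7/3).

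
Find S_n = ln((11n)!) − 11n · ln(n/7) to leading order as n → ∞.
S_n ~ 11n · (ln 77 − 1) + O(ln n)

Stirling: ln((11n)!) = 11n ln(11n) − 11n + O(ln n).
  S_n = 11n ln(11n) − 11n − 11n ln(n/7) + O(ln n)
      = 11n ln(11n) − 11n ln n + 11n ln 7 − 11n + O(ln n)
      = 11n ln 11 + 11n ln 7 − 11n + O(ln n)
      = 11n (ln 77 − 1) + O(ln n).
Numerically ln(77) − 1 ≈ 3.3438.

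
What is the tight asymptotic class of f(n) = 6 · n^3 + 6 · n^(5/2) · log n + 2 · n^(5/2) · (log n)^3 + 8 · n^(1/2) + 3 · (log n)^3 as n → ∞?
f(n) ∈ Θ(n^3)

Compare the terms by growth order. For large n, n^a · (log n)^b dominates n^a' · (log n)^b' iff a > a', or (a = a' and b > b'). Ranking the 5 terms shows the dominant one is 6 · n^3. Hence f(n) ∈ Θ(n^3).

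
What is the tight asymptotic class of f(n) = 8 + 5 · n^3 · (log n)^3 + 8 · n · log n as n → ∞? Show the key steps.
f(n) ∈ Θ(n^3 · (log n)^3)

Compare the terms by growth order. For large n, n^a · (log n)^b dominates n^a' · (log n)^b' iff a > a', or (a = a' and b > b'). Ranking the 3 terms shows the dominant one is 5 · n^3 · (log n)^3. Hence f(n) ∈ Θ(n^3 · (log n)^3).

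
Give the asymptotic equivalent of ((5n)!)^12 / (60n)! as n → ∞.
((5n)!)^12/(60n)! ~ ((2π·5n)^(11/2) / sqrt(12)) · 12^(−12·5n)  →  0

Write N = 5n. Stirling: N! ~ sqrt(2π N)(N/e)^N and (12N)! ~ sqrt(2π·12N)·(12N/e)^(12N).
  (N!)^12/(12N)! ~ (2π N)^(12/2) (N/e)^(12N) / [sqrt(2π·12N) (12N/e)^(12N)]
     = (2π N)^(12/2) / sqrt(2π·12N) · (N/(12N))^(12N)
     = (2π N)^((12−1)/2) / sqrt(12) · 12^(−12N).
Since 12^12 > 1, the factor 12^(−12N) decays exponentially, so the ratio → 0. Substituting N = 5n gives the stated form.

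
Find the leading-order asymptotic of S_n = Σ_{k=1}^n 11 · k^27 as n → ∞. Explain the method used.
S_n ~ 11 · n^28 / 28

By integral comparison (Euler-Maclaurin), Σ_{k=1}^n 11 · k^27 = 11 · ∫_0^n x^27 dx + O(n^27) = 11 · n^28/28 + O(n^27). (Equivalently, Faulhaber's formula gives the same leading term.)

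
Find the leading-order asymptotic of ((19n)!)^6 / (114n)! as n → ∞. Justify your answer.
((19n)!)^6/(114n)! ~ ((2π·19n)^(5/2) / sqrt(6)) · 6^(−6·19n)  →  0

Write N = 19n. Stirling: N! ~ sqrt(2π N)(N/e)^N and (6N)! ~ sqrt(2π·6N)·(6N/e)^(6N).
  (N!)^6/(6N)! ~ (2π N)^(6/2) (N/e)^(6N) / [sqrt(2π·6N) (6N/e)^(6N)]
     = (2π N)^(6/2) / sqrt(2π·6N) · (N/(6N))^(6N)
     = (2π N)^((6−1)/2) / sqrt(6) · 6^(−6N).
Since 6^6 > 1, the factor 6^(−6N) decays exponentially, so the ratio → 0. Substituting N = 19n gives the stated form.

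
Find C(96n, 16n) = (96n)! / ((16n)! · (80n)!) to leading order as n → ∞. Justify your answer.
C(96n, 16n) ~ (46656/3125)^(16n) · sqrt(3/(5π·16n))

Write N = 16n. Apply Stirling to each factorial:
  (6N)! ~ sqrt(2π·6N) · (6N/e)^(6N),
  N! ~ sqrt(2π N) · (N/e)^N,
  (5N)! ~ sqrt(2π·5N) · (5N/e)^(5N).
The exponential factors combine to (6N)^(6N) / (N^N · (5N)^(5N)) = 6^(6N)/5^(5N) = (6^6/5^5)^N = (46656/3125)^N.
The square-root prefactors combine to sqrt(2π·6N) / (sqrt(2π N)·sqrt(2π·5N)) = sqrt(6 / (2π·5·N)) = sqrt(3/(5π·16n)).
Substituting N = 16n: C(96n, 16n) ~ (46656/3125)^(16n) · sqrt(3/(5π·16n)).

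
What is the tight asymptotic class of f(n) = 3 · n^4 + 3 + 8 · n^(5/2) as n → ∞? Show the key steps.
f(n) ∈ Θ(n^4)

Compare the terms by growth order. For large n, n^a · (log n)^b dominates n^a' · (log n)^b' iff a > a', or (a = a' and b > b'). Ranking the 3 terms shows the dominant one is 3 · n^4. Hence f(n) ∈ Θ(n^4).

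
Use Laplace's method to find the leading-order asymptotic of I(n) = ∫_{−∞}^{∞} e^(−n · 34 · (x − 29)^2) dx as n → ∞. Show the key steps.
I(n) = sqrt(π/(34n))

Here φ(x) = 34 · (x − 29)^2 has its unique minimum at x* = 29 with φ(x*) = 0 and φ''(x*) = 68. Laplace's method gives
  I(n) ~ e^(−n φ(x*)) · sqrt(2π / (n · φ''(x*))) = sqrt(2π / (68n)) = sqrt(π/(34n)).
This is exact: substituting u = (x − 29)·sqrt(34n) gives I(n) = (1/sqrt(34n)) ∫_{−∞}^{∞} e^(−u^2) du = sqrt(π/(34n)).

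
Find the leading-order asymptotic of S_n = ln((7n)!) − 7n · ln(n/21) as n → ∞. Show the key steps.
S_n ~ 7n · (ln 147 − 1) + O(ln n)

Stirling: ln((7n)!) = 7n ln(7n) − 7n + O(ln n).
  S_n = 7n ln(7n) − 7n − 7n ln(n/21) + O(ln n)
      = 7n ln(7n) − 7n ln n + 7n ln 21 − 7n + O(ln n)
      = 7n ln 7 + 7n ln 21 − 7n + O(ln n)
      = 7n (ln 147 − 1) + O(ln n).
Numerically ln(147) − 1 ≈ 3.9904.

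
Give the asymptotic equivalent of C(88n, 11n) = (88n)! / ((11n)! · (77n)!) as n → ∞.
C(88n, 11n) ~ (16777216/823543)^(11n) · sqrt(4/(7π·11n))

Write N = 11n. Apply Stirling to each factorial:
  (8N)! ~ sqrt(2π·8N) · (8N/e)^(8N),
  N! ~ sqrt(2π N) · (N/e)^N,
  (7N)! ~ sqrt(2π·7N) · (7N/e)^(7N).
The exponential factors combine to (8N)^(8N) / (N^N · (7N)^(7N)) = 8^(8N)/7^(7N) = (8^8/7^7)^N = (16777216/823543)^N.
The square-root prefactors combine to sqrt(2π·8N) / (sqrt(2π N)·sqrt(2π·7N)) = sqrt(8 / (2π·7·N)) = sqrt(4/(7π·11n)).
Substituting N = 11n: C(88n, 11n) ~ (16777216/823543)^(11n) · sqrt(4/(7π·11n)).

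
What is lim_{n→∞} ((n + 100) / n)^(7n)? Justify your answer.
lim = e^700

Rewrite as (1 + 100/n)^(7n). By the standard limit (1 + x/n)^n → e^x, we have (1 + 100/n)^n → e^100, and raising to the 7th power gives e^700.
More precisely, ln[(1 + 100/n)^(7n)] = 7n · ln(1 + 100/n) = 7n · (100/n + O(1/n^2)) = 700 + O(1/n) → 700.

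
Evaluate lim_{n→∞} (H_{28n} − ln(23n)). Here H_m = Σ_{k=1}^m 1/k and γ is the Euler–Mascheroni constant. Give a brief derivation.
lim = ln(28/23) + γ

By Euler-Maclaurin, H_m = ln m + γ + O(1/m). So
  H_{28n} − ln(23n) = ln(28n) + γ − ln(23n) + O(1/n)
                       = ln(28/23) + γ + O(1/n).
Hence the limit is ln(28/23) + γ.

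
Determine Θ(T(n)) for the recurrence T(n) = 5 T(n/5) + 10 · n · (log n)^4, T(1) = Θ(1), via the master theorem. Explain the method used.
T(n) = Θ(n · (log n)^5)

Here log_5 5 = 1 and f(n) = 10 · n · (log n)^4 = Θ(n^(log_5 5) · (log n)^4). This is the extended Case 2 of the master theorem (f matches the critical exponent up to log factors), giving T(n) = Θ(n^(log_5 5) · (log n)^(4+1)) = Θ(n · (log n)^5).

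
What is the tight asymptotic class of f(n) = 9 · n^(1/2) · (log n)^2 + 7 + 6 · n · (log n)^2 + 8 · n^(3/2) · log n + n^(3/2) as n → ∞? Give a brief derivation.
f(n) ∈ Θ(n^(3/2) · log n)

Compare the terms by growth order. For large n, n^a · (log n)^b dominates n^a' · (log n)^b' iff a > a', or (a = a' and b > b'). Ranking the 5 terms shows the dominant one is 8 · n^(3/2) · log n. Hence f(n) ∈ Θ(n^(3/2) · log n).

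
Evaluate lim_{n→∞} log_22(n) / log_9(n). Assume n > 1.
lim = ln(9) / ln(22) = log_22(9)

Change of base: log_22(n) = ln n / ln 22 and log_9(n) = ln n / ln 9. The ratio is (ln n / ln 22) · (ln 9 / ln n) = ln 9 / ln 22, a constant independent of n. So the limit is ln 9 / ln 22 = log_22(9).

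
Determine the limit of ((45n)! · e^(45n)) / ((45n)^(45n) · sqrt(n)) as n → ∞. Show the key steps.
lim = sqrt(2π·45)

Stirling: (45n)! ~ sqrt(2π·45n) · (45n/e)^(45n). Hence
  (45n)! · e^(45n) / (45n)^(45n) ~ sqrt(2π·45n).
Dividing by sqrt(n): sqrt(2π·45n) / sqrt(n) = sqrt(2π·45) · n^((1−1)/2), so the limit is sqrt(2π·45).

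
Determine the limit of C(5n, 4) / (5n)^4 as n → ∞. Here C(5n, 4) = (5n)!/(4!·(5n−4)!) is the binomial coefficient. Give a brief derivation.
lim = 1/4! = 1/24

With N = 5n → ∞: C(N, 4) / N^4 = [N(N−1)…(N−3)] / (4! · N^4) = (1/4!) · 1 · (1 − 1/(5n)) · (1 − 2/(5n)) · (1 − 3/(5n)). Each factor → 1 as N → ∞, so the limit is 1/4! = 1/24.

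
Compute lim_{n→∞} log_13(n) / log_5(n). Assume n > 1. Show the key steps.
lim = ln(5) / ln(13) = log_13(5)

Change of base: log_13(n) = ln n / ln 13 and log_5(n) = ln n / ln 5. The ratio is (ln n / ln 13) · (ln 5 / ln n) = ln 5 / ln 13, a constant independent of n. So the limit is ln 5 / ln 13 = log_13(5).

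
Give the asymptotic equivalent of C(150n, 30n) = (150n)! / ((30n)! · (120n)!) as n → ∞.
C(150n, 30n) ~ (3125/256)^(30n) · sqrt(5/(8π·30n))

Write N = 30n. Apply Stirling to each factorial:
  (5N)! ~ sqrt(2π·5N) · (5N/e)^(5N),
  N! ~ sqrt(2π N) · (N/e)^N,
  (4N)! ~ sqrt(2π·4N) · (4N/e)^(4N).
The exponential factors combine to (5N)^(5N) / (N^N · (4N)^(4N)) = 5^(5N)/4^(4N) = (5^5/4^4)^N = (3125/256)^N.
The square-root prefactors combine to sqrt(2π·5N) / (sqrt(2π N)·sqrt(2π·4N)) = sqrt(5 / (2π·4·N)) = sqrt(5/(8π·30n)).
Substituting N = 30n: C(150n, 30n) ~ (3125/256)^(30n) · sqrt(5/(8π·30n)).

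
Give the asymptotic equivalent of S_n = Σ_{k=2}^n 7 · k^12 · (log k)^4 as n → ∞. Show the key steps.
S_n ~ 7 · n^13 · (log n)^4 / 13

By integral comparison, S_n = ∫_1^n 7 · x^12 · (log x)^4 dx + O(n^12 · (log n)^4). For the integral, the leading term of ∫_1^n x^12 (log x)^4 dx is n^13/13 · (log n)^4 (by repeated integration by parts; each step lowers the log-exponent and produces a relatively O(1/log n) correction). Hence S_n ~ 7 · n^13 · (log n)^4 / 13.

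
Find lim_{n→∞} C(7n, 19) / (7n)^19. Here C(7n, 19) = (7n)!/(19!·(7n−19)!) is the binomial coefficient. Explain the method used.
lim = 1/19! = 1/121645100408832000

With N = 7n → ∞: C(N, 19) / N^19 = [N(N−1)…(N−18)] / (19! · N^19) = (1/19!) · 1 · (1 − 1/(7n)) · … · (1 − 18/(7n)). Each factor → 1 as N → ∞, so the limit is 1/19! = 1/121645100408832000.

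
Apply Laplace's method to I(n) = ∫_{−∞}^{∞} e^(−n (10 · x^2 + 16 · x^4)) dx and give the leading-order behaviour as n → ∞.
I(n) ~ sqrt(π/(10n))

φ(x) = 10 · x^2 + 16 · x^4 has its unique global minimum at x* = 0 (since φ'(x) = 20x + 64x^3 = 0 only at x = 0 for real x with both coefficients positive, and φ → ∞ as |x| → ∞). At x* = 0, φ(0) = 0 and φ''(0) = 20. Laplace's method then gives
  I(n) ~ sqrt(2π / (n · φ''(0))) · e^(−n φ(0)) = sqrt(2π / (20n)) = sqrt(π/(10n)).
The 16 · x^4 term contributes only at subleading order (an O(1/n) relative correction).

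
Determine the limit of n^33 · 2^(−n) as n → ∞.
lim = 0

Exponentials with base > 1 dominate every fixed polynomial: for any fixed c, n^c / 2^n → 0 as n → ∞ (e.g. by the ratio test, or by writing 2^n = e^(n ln 2) and noting e^(n ln 2) / n^c → ∞). Hence n^33 · 2^(−n) = n^33 / 2^n → 0.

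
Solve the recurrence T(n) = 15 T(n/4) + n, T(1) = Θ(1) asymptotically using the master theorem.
T(n) = Θ(n^(log_4 15))

Master theorem: compare f(n) = n to n^(log_4 15) where log_4 15 ≈ 1.953. Since 1 < log_4 15, we have f(n) = O(n^(log_4 15 − ε)) for some ε > 0 — Case 1. Hence T(n) = Θ(n^(log_4 15)).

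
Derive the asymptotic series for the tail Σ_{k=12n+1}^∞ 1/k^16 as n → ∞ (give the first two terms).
Σ_{k>12n} 1/k^16 = 1/(15 · (12n)^15) − 1/(2 · (12n)^16) + O(1/(12n)^17)

Compare to the integral: ∫_{12n}^∞ x^(−16) dx = [−x^(−15)/15]_{12n}^∞ = 1/((16−1)·(12n)^15). The Euler-Maclaurin correction adds −f(12n)/2 = −1/(2·(12n)^16). Euler-Maclaurin then gives
  Σ_{k>12n} 1/k^16 = ∫_{12n}^∞ dx/x^16 − 1/(2·(12n)^16) + O(1/(12n)^17).
(Equivalently this is ζ(16) − Σ_{k≤12n} 1/k^16.)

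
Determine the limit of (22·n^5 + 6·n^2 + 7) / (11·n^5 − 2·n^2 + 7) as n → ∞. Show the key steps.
lim = 22/11 = 2

For large n the leading n^5 terms dominate both numerator and denominator. Dividing top and bottom by n^5, every other term tends to 0, leaving 22/11 = 2.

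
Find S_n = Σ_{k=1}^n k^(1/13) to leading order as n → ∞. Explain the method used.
S_n ~ (13/14) · n^(14/13)

Integral comparison: Σ_{k=1}^n k^(1/13) = ∫_0^n x^(1/13) dx + O(n^(1/13)). The integral is n^(1 + 1/13) / (1 + 1/13) = n^((1+13)/13) / ((1+13)/13) = (13/14) · n^(14/13).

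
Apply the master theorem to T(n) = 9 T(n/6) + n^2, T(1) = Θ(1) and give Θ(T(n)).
T(n) = Θ(n^2)

log_6 9 ≈ 1.226. f(n) = n^2 dominates n^(log_6 9) since 2 > 1.226, and the regularity condition a·f(n/b) = 9·(n/6)^2 = (9/36)·n^2 ≤ c·f(n) holds with c = 9/36 ≈ 0.25 < 1. So this is Case 3: T(n) = Θ(f(n)) = Θ(n^2).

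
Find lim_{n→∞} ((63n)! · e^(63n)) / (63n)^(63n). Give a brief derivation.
lim = ∞

Stirling: (63n)! ~ sqrt(2π·63n) · (63n/e)^(63n). Hence
  (63n)! · e^(63n) / (63n)^(63n) ~ sqrt(2π·63n) = sqrt(2π·63) · sqrt(n) → ∞.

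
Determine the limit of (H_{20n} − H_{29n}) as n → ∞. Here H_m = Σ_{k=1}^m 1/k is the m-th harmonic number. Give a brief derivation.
lim = ln(20/29)

Euler-Maclaurin gives H_m = ln m + γ + 1/(2m) + O(1/m^2). The γ and O(1/m) terms cancel in the difference:
  H_{20n} − H_{29n} = ln(20n) − ln(29n) + O(1/n) = ln(20/29) + O(1/n).
Hence the limit is ln(20/29).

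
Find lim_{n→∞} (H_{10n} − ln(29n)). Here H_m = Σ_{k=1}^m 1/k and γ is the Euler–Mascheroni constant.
lim = ln(10/29) + γ

By Euler-Maclaurin, H_m = ln m + γ + O(1/m). So
  H_{10n} − ln(29n) = ln(10n) + γ − ln(29n) + O(1/n)
                       = ln(10/29) + γ + O(1/n).
Hence the limit is ln(10/29) + γ.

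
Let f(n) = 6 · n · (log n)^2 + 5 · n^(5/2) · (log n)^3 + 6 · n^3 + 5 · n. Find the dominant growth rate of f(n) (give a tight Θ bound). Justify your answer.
f(n) ∈ Θ(n^3)

Compare the terms by growth order. For large n, n^a · (log n)^b dominates n^a' · (log n)^b' iff a > a', or (a = a' and b > b'). Ranking the 4 terms shows the dominant one is 6 · n^3. Hence f(n) ∈ Θ(n^3).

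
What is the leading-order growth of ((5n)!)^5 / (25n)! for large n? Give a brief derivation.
((5n)!)^5/(25n)! ~ ((2π·5n)^(4/2) / sqrt(5)) · 5^(−5·5n)  →  0

Write N = 5n. Stirling: N! ~ sqrt(2π N)(N/e)^N and (5N)! ~ sqrt(2π·5N)·(5N/e)^(5N).
  (N!)^5/(5N)! ~ (2π N)^(5/2) (N/e)^(5N) / [sqrt(2π·5N) (5N/e)^(5N)]
     = (2π N)^(5/2) / sqrt(2π·5N) · (N/(5N))^(5N)
     = (2π N)^((5−1)/2) / sqrt(5) · 5^(−5N).
Since 5^5 > 1, the factor 5^(−5N) decays exponentially, so the ratio → 0. Substituting N = 5n gives the stated form.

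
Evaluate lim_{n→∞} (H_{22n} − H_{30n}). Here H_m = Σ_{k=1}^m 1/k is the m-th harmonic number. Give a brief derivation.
lim = ln(22/30) = ln(11/15)

Euler-Maclaurin gives H_m = ln m + γ + 1/(2m) + O(1/m^2). The γ and O(1/m) terms cancel in the difference:
  H_{22n} − H_{30n} = ln(22n) − ln(30n) + O(1/n) = ln(22/30) + O(1/n).
Hence the limit is ln(22/30) = ln(11/15).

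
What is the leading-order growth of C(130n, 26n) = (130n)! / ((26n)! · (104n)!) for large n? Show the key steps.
C(130n, 26n) ~ (3125/256)^(26n) · sqrt(5/(8π·26n))

Write N = 26n. Apply Stirling to each factorial:
  (5N)! ~ sqrt(2π·5N) · (5N/e)^(5N),
  N! ~ sqrt(2π N) · (N/e)^N,
  (4N)! ~ sqrt(2π·4N) · (4N/e)^(4N).
The exponential factors combine to (5N)^(5N) / (N^N · (4N)^(4N)) = 5^(5N)/4^(4N) = (5^5/4^4)^N = (3125/256)^N.
The square-root prefactors combine to sqrt(2π·5N) / (sqrt(2π N)·sqrt(2π·4N)) = sqrt(5 / (2π·4·N)) = sqrt(5/(8π·26n)).
Substituting N = 26n: C(130n, 26n) ~ (3125/256)^(26n) · sqrt(5/(8π·26n)).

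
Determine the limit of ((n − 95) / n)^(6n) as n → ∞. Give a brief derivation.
lim = e^(−570)

Rewrite as (1 − 95/n)^(6n). By the standard limit (1 + x/n)^n → e^x, we have (1 − 95/n)^n → e^(−95), and raising to the 6th power gives e^(−570).
More precisely, ln[(1 − 95/n)^(6n)] = 6n · ln(1 − 95/n) = 6n · (-95/n + O(1/n^2)) = -570 + O(1/n) → -570.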